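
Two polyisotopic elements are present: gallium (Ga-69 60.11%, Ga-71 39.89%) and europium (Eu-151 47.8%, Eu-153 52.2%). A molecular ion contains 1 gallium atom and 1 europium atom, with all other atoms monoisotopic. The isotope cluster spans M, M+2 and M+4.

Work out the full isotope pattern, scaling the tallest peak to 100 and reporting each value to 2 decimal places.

Gallium pattern (n=1): 0.6011 : 0.3989
Europium pattern (n=1): 0.4780 : 0.5220
Convolve the two distributions (both contribute in 2-u steps):
  M: 0.6011×0.4780 = 0.287326
  M+2: 0.6011×0.5220 + 0.3989×0.4780 = 0.504448
  M+4: 0.3989×0.5220 = 0.208226
Scale to base peak (0.504448) = 100: 56.96 : 100.00 : 41.28

56.96 : 100.00 : 41.28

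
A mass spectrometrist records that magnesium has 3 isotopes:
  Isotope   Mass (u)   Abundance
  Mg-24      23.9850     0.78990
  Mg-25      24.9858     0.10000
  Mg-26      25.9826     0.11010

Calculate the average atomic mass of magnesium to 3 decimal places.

24.305 u

Weight each isotope mass by its fractional abundance: 0.78990 × 23.9850 + 0.10000 × 24.9858 + 0.11010 × 25.9826
= 18.94575 + 2.49858 + 2.86068 = 24.30501 u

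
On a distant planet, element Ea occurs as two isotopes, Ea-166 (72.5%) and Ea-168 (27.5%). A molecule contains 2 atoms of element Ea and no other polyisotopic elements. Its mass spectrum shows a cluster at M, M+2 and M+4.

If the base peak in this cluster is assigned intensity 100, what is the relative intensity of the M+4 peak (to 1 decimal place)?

(0.725 + 0.275)^2 gives M 0.5256, M+2 0.3987, M+4 0.0756; the largest is M.
P(M) = C(2,0) × 0.725^2 × 0.275^0 = 1 × 0.525625 × 1.0000 = 0.525625 (base)
P(M+4) = C(2,2) × 0.725^0 × 0.275^2 = 1 × 1.0000 × 0.075625 = 0.075625
Relative intensity = 0.075625 / 0.525625 × 100 = 14.4

14.4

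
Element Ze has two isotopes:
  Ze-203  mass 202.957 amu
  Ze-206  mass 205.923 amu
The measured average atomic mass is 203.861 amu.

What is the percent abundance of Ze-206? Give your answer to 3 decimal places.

Let x be the fractional abundance of Ze-203; then Ze-206 has abundance 1 − x.
202.957·x + 205.923·(1 − x) = 203.861
(202.957 − 205.923)·x = 203.861 − 205.923
x = -2.062 / -2.966 = 0.69521 → 69.521% Ze-203, 30.479% Ze-206.

30.479%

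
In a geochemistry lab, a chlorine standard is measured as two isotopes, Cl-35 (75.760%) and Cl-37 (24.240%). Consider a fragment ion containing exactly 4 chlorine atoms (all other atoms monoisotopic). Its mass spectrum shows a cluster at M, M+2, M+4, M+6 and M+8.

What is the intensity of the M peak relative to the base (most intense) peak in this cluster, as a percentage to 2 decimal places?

78.14%

Term probabilities: M 0.3294, M+2 0.4216, M+4 0.2023, M+6 0.0432, M+8 0.0035. Base peak = M+2.
P(M+2) = C(4,1) × 0.75760^3 × 0.24240^1 = 4 × 0.4348304 × 0.2424 = 0.421612 (base)
P(M) = C(4,0) × 0.75760^4 × 0.24240^0 = 1 × 0.32942751 × 1.0000 = 0.329428
Relative intensity = 0.329428 / 0.421612 × 100 = 78.14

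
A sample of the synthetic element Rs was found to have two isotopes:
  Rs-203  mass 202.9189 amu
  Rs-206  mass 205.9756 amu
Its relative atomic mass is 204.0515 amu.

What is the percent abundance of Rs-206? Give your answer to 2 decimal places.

37.05%

Writing the weighted mean with unknown fraction x of Rs-203:
202.9189·x + 205.9756·(1 − x) = 204.0515
(202.9189 − 205.9756)·x = 204.0515 − 205.9756
x = -1.9241 / -3.0567 = 0.62947 → 62.95% Rs-203, 37.05% Rs-206.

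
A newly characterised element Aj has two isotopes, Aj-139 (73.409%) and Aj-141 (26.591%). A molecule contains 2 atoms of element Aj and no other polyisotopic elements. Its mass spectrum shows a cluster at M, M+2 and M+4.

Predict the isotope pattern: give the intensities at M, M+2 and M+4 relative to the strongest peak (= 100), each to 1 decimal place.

100.0 : 72.4 : 13.1

The 2 Aj atoms are independent, so intensities follow the terms of (0.73409 + 0.26591)^2.
P(M) = 0.73409^2 = 0.538888
P(M+2) = 2 × 0.73409^1 × 0.26591^1 = 0.390404
P(M+4) = 0.26591^2 = 0.070708
The M peak is largest (0.538888); scaling to 100 gives 100.0 : 72.4 : 13.1.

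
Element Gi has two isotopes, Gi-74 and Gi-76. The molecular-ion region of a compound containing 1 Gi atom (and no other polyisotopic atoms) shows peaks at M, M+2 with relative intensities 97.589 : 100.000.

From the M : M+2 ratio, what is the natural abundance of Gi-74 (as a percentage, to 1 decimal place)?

Write p for the Gi-74 fraction. I(M+2)/I(M) = [C(1,1)·p^0·(1−p)] / p^1 = 1·(1−p)/p = 100.000/97.589 = 1.0247
(1−p)/p = 1.0247/1 = 1.0247  ⇒  p = 1/(1 + 1.0247) = 0.4939
Gi-74: 49.4%, Gi-76: 50.6%.

49.4%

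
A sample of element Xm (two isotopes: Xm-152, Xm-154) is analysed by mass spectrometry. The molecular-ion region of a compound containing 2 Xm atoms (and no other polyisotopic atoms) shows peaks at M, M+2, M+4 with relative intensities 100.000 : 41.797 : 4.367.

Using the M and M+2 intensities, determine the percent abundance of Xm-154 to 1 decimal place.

17.3%

Let p = fractional abundance of Xm-152. I(M+2)/I(M) = [C(2,1)·p^1·(1−p)] / p^2 = 2·(1−p)/p = 41.797/100.000 = 0.4180
(1−p)/p = 0.4180/2 = 0.2090  ⇒  p = 1/(1 + 0.2090) = 0.8271
Xm-152: 82.7%, Xm-154: 17.3%.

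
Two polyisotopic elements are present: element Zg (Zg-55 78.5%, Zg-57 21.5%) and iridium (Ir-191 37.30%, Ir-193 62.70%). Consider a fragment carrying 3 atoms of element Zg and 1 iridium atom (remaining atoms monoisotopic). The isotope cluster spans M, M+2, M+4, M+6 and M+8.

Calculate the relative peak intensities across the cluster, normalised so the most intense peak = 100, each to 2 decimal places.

Element Zg pattern (n=3): 0.48373663 : 0.39746512 : 0.10885987 : 0.00993837
Iridium pattern (n=1): 0.3730 : 0.6270
Convolve the two distributions (both contribute in 2-u steps):
  M: 0.48373663×0.3730 = 0.180434
  M+2: 0.48373663×0.6270 + 0.39746512×0.3730 = 0.451557
  M+4: 0.39746512×0.6270 + 0.10885987×0.3730 = 0.289815
  M+6: 0.10885987×0.6270 + 0.00993837×0.3730 = 0.071962
  M+8: 0.00993837×0.6270 = 0.006231
Scale to base peak (0.451557) = 100: 39.96 : 100.00 : 64.18 : 15.94 : 1.38

39.96 : 100.00 : 64.18 : 15.94 : 1.38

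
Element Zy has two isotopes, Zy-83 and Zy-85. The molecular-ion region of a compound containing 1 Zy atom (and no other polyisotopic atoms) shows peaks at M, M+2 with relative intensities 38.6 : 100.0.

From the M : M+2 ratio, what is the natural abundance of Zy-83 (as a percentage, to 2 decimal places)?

27.85%

If p is the fraction of Zy that is Zy-83, then I(M+2)/I(M) = [C(1,1)·p^0·(1−p)] / p^1 = 1·(1−p)/p = 100.0/38.6 = 2.5907
(1−p)/p = 2.5907/1 = 2.5907  ⇒  p = 1/(1 + 2.5907) = 0.2785
Zy-83: 27.85%, Zy-85: 72.15%.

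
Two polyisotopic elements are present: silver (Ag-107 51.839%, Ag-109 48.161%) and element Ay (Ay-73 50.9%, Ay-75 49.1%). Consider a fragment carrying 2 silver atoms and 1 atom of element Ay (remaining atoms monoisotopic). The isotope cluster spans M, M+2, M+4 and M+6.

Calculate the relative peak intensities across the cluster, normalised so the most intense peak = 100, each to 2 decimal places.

35.43 : 100.00 : 94.08 : 29.50

Silver pattern (n=2): 0.26872819 : 0.49932362 : 0.23194819
Element Ay pattern (n=1): 0.5090 : 0.4910
Convolve the two distributions (both contribute in 2-u steps):
  M: 0.26872819×0.5090 = 0.136783
  M+2: 0.26872819×0.4910 + 0.49932362×0.5090 = 0.386101
  M+4: 0.49932362×0.4910 + 0.23194819×0.5090 = 0.363230
  M+6: 0.23194819×0.4910 = 0.113887
Scale to base peak (0.386101) = 100: 35.43 : 100.00 : 94.08 : 29.50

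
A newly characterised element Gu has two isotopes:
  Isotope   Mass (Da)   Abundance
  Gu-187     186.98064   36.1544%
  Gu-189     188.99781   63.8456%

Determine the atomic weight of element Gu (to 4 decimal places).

188.2685 Da

Weight each isotope mass by its fractional abundance: 0.361544 × 186.98064 + 0.638456 × 188.99781
= 67.601729 + 120.666786 = 188.268515 Da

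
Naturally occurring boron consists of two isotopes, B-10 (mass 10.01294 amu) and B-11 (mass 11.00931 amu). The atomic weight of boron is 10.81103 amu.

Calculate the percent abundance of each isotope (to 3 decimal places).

Writing the weighted mean with unknown fraction x of B-10:
10.01294·x + 11.00931·(1 − x) = 10.81103
(10.01294 − 11.00931)·x = 10.81103 − 11.00931
x = -0.19828 / -0.99637 = 0.19900 → 19.900% B-10, 80.100% B-11.

B-10: 19.900%, B-11: 80.100%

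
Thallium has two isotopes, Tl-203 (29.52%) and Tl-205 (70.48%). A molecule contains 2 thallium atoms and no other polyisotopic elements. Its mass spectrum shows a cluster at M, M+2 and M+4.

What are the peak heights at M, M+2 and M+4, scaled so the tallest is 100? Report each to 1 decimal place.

17.5 : 83.8 : 100.0

Each Tl atom is independently Tl-203 (p = 0.2952) or Tl-205 (q = 0.7048); the cluster is the binomial expansion (p + q)^2.
P(M) = 0.2952^2 = 0.087143
P(M+2) = 2 × 0.2952^1 × 0.7048^1 = 0.416114
P(M+4) = 0.7048^2 = 0.496743
The M+4 peak is largest (0.496743); scaling to 100 gives 17.5 : 83.8 : 100.0.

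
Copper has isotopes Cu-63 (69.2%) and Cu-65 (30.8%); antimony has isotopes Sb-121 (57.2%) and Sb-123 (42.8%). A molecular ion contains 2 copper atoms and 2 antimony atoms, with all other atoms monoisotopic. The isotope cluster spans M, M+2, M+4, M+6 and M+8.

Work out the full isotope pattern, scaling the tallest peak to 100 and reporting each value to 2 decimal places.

Copper pattern (n=2): 0.478864 : 0.426272 : 0.094864
Antimony pattern (n=2): 0.327184 : 0.489632 : 0.183184
Convolve the two distributions (both contribute in 2-u steps):
  M: 0.478864×0.327184 = 0.156677
  M+2: 0.478864×0.489632 + 0.426272×0.327184 = 0.373937
  M+4: 0.478864×0.183184 + 0.426272×0.489632 + 0.094864×0.327184 = 0.327475
  M+6: 0.426272×0.183184 + 0.094864×0.489632 = 0.124535
  M+8: 0.094864×0.183184 = 0.017378
Scale to base peak (0.373937) = 100: 41.90 : 100.00 : 87.57 : 33.30 : 4.65

41.90 : 100.00 : 87.57 : 33.30 : 4.65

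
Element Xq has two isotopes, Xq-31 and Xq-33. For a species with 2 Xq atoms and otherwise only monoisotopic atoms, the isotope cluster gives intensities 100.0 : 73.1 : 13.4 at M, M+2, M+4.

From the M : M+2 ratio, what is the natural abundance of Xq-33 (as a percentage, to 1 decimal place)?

Write p for the Xq-31 fraction. I(M+2)/I(M) = [C(2,1)·p^1·(1−p)] / p^2 = 2·(1−p)/p = 73.1/100.0 = 0.7310
(1−p)/p = 0.7310/2 = 0.3655  ⇒  p = 1/(1 + 0.3655) = 0.7323
Xq-31: 73.2%, Xq-33: 26.8%.

26.8%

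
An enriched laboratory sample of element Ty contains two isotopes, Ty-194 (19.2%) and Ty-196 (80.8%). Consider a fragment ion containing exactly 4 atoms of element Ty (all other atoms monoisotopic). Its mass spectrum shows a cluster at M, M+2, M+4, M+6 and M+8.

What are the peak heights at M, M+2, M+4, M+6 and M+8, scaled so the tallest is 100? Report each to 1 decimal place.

0.3 : 5.4 : 33.9 : 95.0 : 100.0

Each Ty atom is independently Ty-194 (p = 0.192) or Ty-196 (q = 0.808); the cluster is the binomial expansion (p + q)^4.
P(M) = 0.192^4 = 0.001359
P(M+2) = 4 × 0.192^3 × 0.808^1 = 0.022876
P(M+4) = 6 × 0.192^2 × 0.808^2 = 0.144403
P(M+6) = 4 × 0.192^1 × 0.808^3 = 0.405131
P(M+8) = 0.808^4 = 0.426231
The M+8 peak is largest (0.426231); scaling to 100 gives 0.3 : 5.4 : 33.9 : 95.0 : 100.0.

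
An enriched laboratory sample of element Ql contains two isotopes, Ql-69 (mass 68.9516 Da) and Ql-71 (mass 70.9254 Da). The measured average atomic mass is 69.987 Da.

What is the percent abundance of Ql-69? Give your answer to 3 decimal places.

Writing the weighted mean with unknown fraction x of Ql-69:
68.9516·x + 70.9254·(1 − x) = 69.987
(68.9516 − 70.9254)·x = 69.987 − 70.9254
x = -0.9384 / -1.9738 = 0.47543 → 47.543% Ql-69, 52.457% Ql-71.

47.543%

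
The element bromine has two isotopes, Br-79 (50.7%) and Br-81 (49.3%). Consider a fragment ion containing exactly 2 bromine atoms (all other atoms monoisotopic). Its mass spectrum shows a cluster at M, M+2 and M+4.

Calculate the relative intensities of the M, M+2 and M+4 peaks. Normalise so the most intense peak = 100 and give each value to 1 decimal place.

51.4 : 100.0 : 48.6

The 2 Br atoms are independent, so intensities follow the terms of (0.507 + 0.493)^2.
P(M) = 0.507^2 = 0.257049
P(M+2) = 2 × 0.507^1 × 0.493^1 = 0.499902
P(M+4) = 0.493^2 = 0.243049
The M+2 peak is largest (0.499902); scaling to 100 gives 51.4 : 100.0 : 48.6.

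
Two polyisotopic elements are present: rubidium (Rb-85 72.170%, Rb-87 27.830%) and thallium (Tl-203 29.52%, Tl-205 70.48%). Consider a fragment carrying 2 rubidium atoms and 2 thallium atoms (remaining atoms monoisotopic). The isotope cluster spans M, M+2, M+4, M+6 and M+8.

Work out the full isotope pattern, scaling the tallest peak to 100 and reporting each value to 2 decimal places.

Rubidium pattern (n=2): 0.52085089 : 0.40169822 : 0.07745089
Thallium pattern (n=2): 0.08714304 : 0.41611392 : 0.49674304
Convolve the two distributions (both contribute in 2-u steps):
  M: 0.52085089×0.08714304 = 0.045389
  M+2: 0.52085089×0.41611392 + 0.40169822×0.08714304 = 0.251739
  M+4: 0.52085089×0.49674304 + 0.40169822×0.41611392 + 0.07745089×0.08714304 = 0.432631
  M+6: 0.40169822×0.49674304 + 0.07745089×0.41611392 = 0.231769
  M+8: 0.07745089×0.49674304 = 0.038473
Scale to base peak (0.432631) = 100: 10.49 : 58.19 : 100.00 : 53.57 : 8.89

10.49 : 58.19 : 100.00 : 53.57 : 8.89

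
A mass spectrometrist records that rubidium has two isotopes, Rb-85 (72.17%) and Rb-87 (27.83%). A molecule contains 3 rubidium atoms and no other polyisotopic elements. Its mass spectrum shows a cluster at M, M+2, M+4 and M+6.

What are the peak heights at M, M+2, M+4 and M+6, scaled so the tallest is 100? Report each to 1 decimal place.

86.4 : 100.0 : 38.6 : 5.0

Expanding (0.7217 + 0.2783)^3:
P(M) = 0.7217^3 = 0.375898
P(M+2) = 3 × 0.7217^2 × 0.2783^1 = 0.434858
P(M+4) = 3 × 0.7217^1 × 0.2783^2 = 0.167689
P(M+6) = 0.2783^3 = 0.021555
The M+2 peak is largest (0.434858); scaling to 100 gives 86.4 : 100.0 : 38.6 : 5.0.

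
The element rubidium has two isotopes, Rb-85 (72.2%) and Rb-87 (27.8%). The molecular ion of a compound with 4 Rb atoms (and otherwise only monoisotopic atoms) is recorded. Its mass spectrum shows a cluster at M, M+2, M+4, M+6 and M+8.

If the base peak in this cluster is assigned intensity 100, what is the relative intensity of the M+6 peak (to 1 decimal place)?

14.8

Binomial terms of (0.722 + 0.278)^4: M 0.2717, M+2 0.4185, M+4 0.2417, M+6 0.0620, M+8 0.0060 → M+2 is the base peak.
P(M+2) = C(4,1) × 0.722^3 × 0.278^1 = 4 × 0.37636705 × 0.2780 = 0.418520 (base)
P(M+6) = C(4,3) × 0.722^1 × 0.278^3 = 4 × 0.7220 × 0.02148495 = 0.062049
Relative intensity = 0.062049 / 0.418520 × 100 = 14.8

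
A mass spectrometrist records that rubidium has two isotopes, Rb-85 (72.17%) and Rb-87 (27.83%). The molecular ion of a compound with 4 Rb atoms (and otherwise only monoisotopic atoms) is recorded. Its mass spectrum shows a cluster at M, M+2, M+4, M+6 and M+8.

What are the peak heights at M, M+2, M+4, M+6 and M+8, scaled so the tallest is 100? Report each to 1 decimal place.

The 4 Rb atoms are independent, so intensities follow the terms of (0.7217 + 0.2783)^4.
P(M) = 0.7217^4 = 0.271286
P(M+2) = 4 × 0.7217^3 × 0.2783^1 = 0.418450
P(M+4) = 6 × 0.7217^2 × 0.2783^2 = 0.242042
P(M+6) = 4 × 0.7217^1 × 0.2783^3 = 0.062224
P(M+8) = 0.2783^4 = 0.005999
The M+2 peak is largest (0.418450); scaling to 100 gives 64.8 : 100.0 : 57.8 : 14.9 : 1.4.

64.8 : 100.0 : 57.8 : 14.9 : 1.4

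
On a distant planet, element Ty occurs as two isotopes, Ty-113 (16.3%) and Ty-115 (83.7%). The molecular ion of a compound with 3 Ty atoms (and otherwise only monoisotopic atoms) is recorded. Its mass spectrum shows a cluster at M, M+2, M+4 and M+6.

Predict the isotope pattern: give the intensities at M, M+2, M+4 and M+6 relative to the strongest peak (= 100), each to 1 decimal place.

0.7 : 11.4 : 58.4 : 100.0

Each Ty atom is independently Ty-113 (p = 0.163) or Ty-115 (q = 0.837); the cluster is the binomial expansion (p + q)^3.
P(M) = 0.163^3 = 0.004331
P(M+2) = 3 × 0.163^2 × 0.837^1 = 0.066715
P(M+4) = 3 × 0.163^1 × 0.837^2 = 0.342578
P(M+6) = 0.837^3 = 0.586376
The M+6 peak is largest (0.586376); scaling to 100 gives 0.7 : 11.4 : 58.4 : 100.0.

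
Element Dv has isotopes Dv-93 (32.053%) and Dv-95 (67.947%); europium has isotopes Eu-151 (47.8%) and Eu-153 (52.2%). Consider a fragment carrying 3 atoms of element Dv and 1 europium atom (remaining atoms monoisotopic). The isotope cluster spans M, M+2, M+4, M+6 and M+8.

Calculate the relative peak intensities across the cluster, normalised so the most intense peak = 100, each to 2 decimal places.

Element Dv pattern (n=3): 0.03293109 : 0.20942519 : 0.44394637 : 0.31369736
Europium pattern (n=1): 0.4780 : 0.5220
Convolve the two distributions (both contribute in 2-u steps):
  M: 0.03293109×0.4780 = 0.015741
  M+2: 0.03293109×0.5220 + 0.20942519×0.4780 = 0.117295
  M+4: 0.20942519×0.5220 + 0.44394637×0.4780 = 0.321526
  M+6: 0.44394637×0.5220 + 0.31369736×0.4780 = 0.381687
  M+8: 0.31369736×0.5220 = 0.163750
Scale to base peak (0.381687) = 100: 4.12 : 30.73 : 84.24 : 100.00 : 42.90

4.12 : 30.73 : 84.24 : 100.00 : 42.90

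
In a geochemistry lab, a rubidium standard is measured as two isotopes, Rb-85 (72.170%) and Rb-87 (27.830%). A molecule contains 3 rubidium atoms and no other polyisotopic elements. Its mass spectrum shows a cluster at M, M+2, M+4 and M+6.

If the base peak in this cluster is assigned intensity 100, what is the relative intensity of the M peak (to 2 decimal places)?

Term probabilities: M 0.3759, M+2 0.4349, M+4 0.1677, M+6 0.0216. Base peak = M+2.
P(M+2) = C(3,1) × 0.72170^2 × 0.27830^1 = 3 × 0.52085089 × 0.2783 = 0.434858 (base)
P(M) = C(3,0) × 0.72170^3 × 0.27830^0 = 1 × 0.37589809 × 1.0000 = 0.375898
Relative intensity = 0.375898 / 0.434858 × 100 = 86.44

86.44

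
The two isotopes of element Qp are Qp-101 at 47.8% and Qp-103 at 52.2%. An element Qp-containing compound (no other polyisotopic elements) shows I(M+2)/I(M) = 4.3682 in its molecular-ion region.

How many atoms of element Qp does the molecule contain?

4

For n independent Qp atoms, I(M+2)/I(M) = n · (abundance Qp-103) / (abundance Qp-101) = n · 0.522/0.478.
n = 4.3682 × 0.478/0.522 = 4.00 ≈ 4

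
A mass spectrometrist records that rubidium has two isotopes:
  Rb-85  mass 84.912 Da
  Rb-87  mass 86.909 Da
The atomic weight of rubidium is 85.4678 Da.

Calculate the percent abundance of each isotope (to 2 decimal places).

Rb-85: 72.17%, Rb-87: 27.83%

Writing the weighted mean with unknown fraction x of Rb-85:
84.912·x + 86.909·(1 − x) = 85.4678
(84.912 − 86.909)·x = 85.4678 − 86.909
x = -1.4412 / -1.997 = 0.72168 → 72.17% Rb-85, 27.83% Rb-87.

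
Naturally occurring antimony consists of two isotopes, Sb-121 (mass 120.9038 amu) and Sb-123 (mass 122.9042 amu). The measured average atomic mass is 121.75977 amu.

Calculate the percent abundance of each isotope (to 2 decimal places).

Sb-121: 57.21%, Sb-123: 42.79%

With x = fraction of Sb-121 (so Sb-123 is 1 − x):
120.9038·x + 122.9042·(1 − x) = 121.75977
(120.9038 − 122.9042)·x = 121.75977 − 122.9042
x = -1.14443 / -2.0004 = 0.57210 → 57.21% Sb-121, 42.79% Sb-123.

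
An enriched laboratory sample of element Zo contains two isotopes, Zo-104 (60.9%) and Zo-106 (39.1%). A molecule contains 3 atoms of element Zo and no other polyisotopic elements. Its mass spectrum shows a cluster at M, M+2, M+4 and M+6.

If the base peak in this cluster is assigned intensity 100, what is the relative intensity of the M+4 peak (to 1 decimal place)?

64.2

Binomial terms of (0.609 + 0.391)^3: M 0.2259, M+2 0.4350, M+4 0.2793, M+6 0.0598 → M+2 is the base peak.
P(M+2) = C(3,1) × 0.609^2 × 0.391^1 = 3 × 0.370881 × 0.3910 = 0.435043 (base)
P(M+4) = C(3,2) × 0.609^1 × 0.391^2 = 3 × 0.6090 × 0.152881 = 0.279314
Relative intensity = 0.279314 / 0.435043 × 100 = 64.2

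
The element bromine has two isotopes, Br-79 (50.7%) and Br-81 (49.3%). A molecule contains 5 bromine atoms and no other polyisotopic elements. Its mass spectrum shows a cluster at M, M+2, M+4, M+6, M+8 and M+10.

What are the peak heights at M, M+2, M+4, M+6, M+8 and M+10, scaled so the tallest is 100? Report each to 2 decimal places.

Each Br atom is independently Br-79 (p = 0.507) or Br-81 (q = 0.493); the cluster is the binomial expansion (p + q)^5.
P(M) = 0.507^5 = 0.033500
P(M+2) = 5 × 0.507^4 × 0.493^1 = 0.162873
P(M+4) = 10 × 0.507^3 × 0.493^2 = 0.316751
P(M+6) = 10 × 0.507^2 × 0.493^3 = 0.308004
P(M+8) = 5 × 0.507^1 × 0.493^4 = 0.149750
P(M+10) = 0.493^5 = 0.029123
The M+4 peak is largest (0.316751); scaling to 100 gives 10.58 : 51.42 : 100.00 : 97.24 : 47.28 : 9.19.

10.58 : 51.42 : 100.00 : 97.24 : 47.28 : 9.19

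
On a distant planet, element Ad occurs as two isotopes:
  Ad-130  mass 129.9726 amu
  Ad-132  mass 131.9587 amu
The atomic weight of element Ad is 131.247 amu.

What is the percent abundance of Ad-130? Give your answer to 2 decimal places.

Let x be the fractional abundance of Ad-130; then Ad-132 has abundance 1 − x.
129.9726·x + 131.9587·(1 − x) = 131.247
(129.9726 − 131.9587)·x = 131.247 − 131.9587
x = -0.7117 / -1.9861 = 0.35834 → 35.83% Ad-130, 64.17% Ad-132.

35.83%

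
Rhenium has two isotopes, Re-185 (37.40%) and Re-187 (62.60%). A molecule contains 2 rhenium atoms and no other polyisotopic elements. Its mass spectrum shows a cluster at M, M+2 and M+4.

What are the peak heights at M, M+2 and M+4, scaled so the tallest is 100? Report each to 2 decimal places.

29.87 : 100.00 : 83.69

Each Re atom is independently Re-185 (p = 0.3740) or Re-187 (q = 0.6260); the cluster is the binomial expansion (p + q)^2.
P(M) = 0.3740^2 = 0.139876
P(M+2) = 2 × 0.3740^1 × 0.6260^1 = 0.468248
P(M+4) = 0.6260^2 = 0.391876
The M+2 peak is largest (0.468248); scaling to 100 gives 29.87 : 100.00 : 83.69.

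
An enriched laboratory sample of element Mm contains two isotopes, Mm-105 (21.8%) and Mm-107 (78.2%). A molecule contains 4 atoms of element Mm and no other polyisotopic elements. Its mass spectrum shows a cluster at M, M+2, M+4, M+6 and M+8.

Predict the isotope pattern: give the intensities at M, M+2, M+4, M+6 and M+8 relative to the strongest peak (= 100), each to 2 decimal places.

0.54 : 7.77 : 41.82 : 100.00 : 89.68

Expanding (0.218 + 0.782)^4:
P(M) = 0.218^4 = 0.002259
P(M+2) = 4 × 0.218^3 × 0.782^1 = 0.032407
P(M+4) = 6 × 0.218^2 × 0.782^2 = 0.174372
P(M+6) = 4 × 0.218^1 × 0.782^3 = 0.417001
P(M+8) = 0.782^4 = 0.373962
The M+6 peak is largest (0.417001); scaling to 100 gives 0.54 : 7.77 : 41.82 : 100.00 : 89.68.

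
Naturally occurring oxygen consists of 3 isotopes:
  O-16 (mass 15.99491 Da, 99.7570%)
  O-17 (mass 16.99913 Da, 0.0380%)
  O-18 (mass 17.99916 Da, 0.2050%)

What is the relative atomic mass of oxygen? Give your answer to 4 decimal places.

Weight each isotope mass by its fractional abundance: 0.997570 × 15.99491 + 0.000380 × 16.99913 + 0.002050 × 17.99916
= 15.956042 + 0.006460 + 0.036898 = 15.999400 Da

15.9994 Da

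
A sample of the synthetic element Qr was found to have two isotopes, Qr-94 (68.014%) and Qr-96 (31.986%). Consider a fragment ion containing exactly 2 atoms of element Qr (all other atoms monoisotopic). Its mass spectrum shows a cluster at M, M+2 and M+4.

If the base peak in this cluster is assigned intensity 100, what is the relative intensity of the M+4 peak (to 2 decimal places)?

22.12

Binomial terms of (0.68014 + 0.31986)^2: M 0.4626, M+2 0.4351, M+4 0.1023 → M is the base peak.
P(M) = C(2,0) × 0.68014^2 × 0.31986^0 = 1 × 0.46259042 × 1.0000 = 0.462590 (base)
P(M+4) = C(2,2) × 0.68014^0 × 0.31986^2 = 1 × 1.0000 × 0.10231042 = 0.102310
Relative intensity = 0.102310 / 0.462590 × 100 = 22.12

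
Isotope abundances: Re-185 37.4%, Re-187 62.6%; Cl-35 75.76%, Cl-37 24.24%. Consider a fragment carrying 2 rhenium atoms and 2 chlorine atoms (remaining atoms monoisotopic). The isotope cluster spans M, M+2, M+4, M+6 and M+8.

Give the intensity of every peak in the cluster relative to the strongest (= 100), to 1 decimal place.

Rhenium pattern (n=2): 0.139876 : 0.468248 : 0.391876
Chlorine pattern (n=2): 0.57395776 : 0.36728448 : 0.05875776
Convolve the two distributions (both contribute in 2-u steps):
  M: 0.139876×0.57395776 = 0.080283
  M+2: 0.139876×0.36728448 + 0.468248×0.57395776 = 0.320129
  M+4: 0.139876×0.05875776 + 0.468248×0.36728448 + 0.391876×0.57395776 = 0.405119
  M+6: 0.468248×0.05875776 + 0.391876×0.36728448 = 0.171443
  M+8: 0.391876×0.05875776 = 0.023026
Scale to base peak (0.405119) = 100: 19.8 : 79.0 : 100.0 : 42.3 : 5.7

19.8 : 79.0 : 100.0 : 42.3 : 5.7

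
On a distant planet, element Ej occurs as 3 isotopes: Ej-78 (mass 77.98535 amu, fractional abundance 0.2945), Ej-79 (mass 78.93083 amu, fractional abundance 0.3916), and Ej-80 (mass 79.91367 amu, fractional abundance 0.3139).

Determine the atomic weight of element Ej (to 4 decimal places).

Average mass = Σ (abundance × isotope mass) = 0.2945 × 77.98535 + 0.3916 × 78.93083 + 0.3139 × 79.91367
= 22.966686 + 30.909313 + 25.084901 = 78.960900 amu

78.9609 amu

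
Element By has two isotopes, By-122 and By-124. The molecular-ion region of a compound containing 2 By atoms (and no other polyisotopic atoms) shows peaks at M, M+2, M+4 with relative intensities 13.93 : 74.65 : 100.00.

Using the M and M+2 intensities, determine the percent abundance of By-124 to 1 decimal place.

Let p = fractional abundance of By-122. I(M+2)/I(M) = [C(2,1)·p^1·(1−p)] / p^2 = 2·(1−p)/p = 74.65/13.93 = 5.3589
(1−p)/p = 5.3589/2 = 2.6795  ⇒  p = 1/(1 + 2.6795) = 0.2718
By-122: 27.2%, By-124: 72.8%.

72.8%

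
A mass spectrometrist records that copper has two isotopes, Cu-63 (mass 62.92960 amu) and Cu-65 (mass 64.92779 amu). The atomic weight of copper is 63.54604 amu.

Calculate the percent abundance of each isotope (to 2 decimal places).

Cu-63: 69.15%, Cu-65: 30.85%

Writing the weighted mean with unknown fraction x of Cu-63:
62.92960·x + 64.92779·(1 − x) = 63.54604
(62.92960 − 64.92779)·x = 63.54604 − 64.92779
x = -1.38175 / -1.99819 = 0.69150 → 69.15% Cu-63, 30.85% Cu-65.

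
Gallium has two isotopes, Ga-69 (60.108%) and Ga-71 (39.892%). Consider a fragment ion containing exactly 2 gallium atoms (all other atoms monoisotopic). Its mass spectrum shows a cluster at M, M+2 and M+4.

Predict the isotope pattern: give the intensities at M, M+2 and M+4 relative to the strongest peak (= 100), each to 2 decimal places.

The 2 Ga atoms are independent, so intensities follow the terms of (0.60108 + 0.39892)^2.
P(M) = 0.60108^2 = 0.361297
P(M+2) = 2 × 0.60108^1 × 0.39892^1 = 0.479566
P(M+4) = 0.39892^2 = 0.159137
The M+2 peak is largest (0.479566); scaling to 100 gives 75.34 : 100.00 : 33.18.

75.34 : 100.00 : 33.18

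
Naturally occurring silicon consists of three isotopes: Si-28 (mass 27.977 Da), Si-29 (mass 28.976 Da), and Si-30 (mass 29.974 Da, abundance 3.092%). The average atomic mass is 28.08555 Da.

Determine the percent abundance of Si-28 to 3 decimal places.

The remaining 96.908% is split between Si-28 (fraction x) and Si-29 (fraction 0.96908 − x).
Substituting: 27.977x + 28.976(0.96908 − x) = 27.15875392
(27.977 − 28.976)x = -0.92130816  ⇒  x = 0.92223, y = 0.04685
Si-28: 92.223%, Si-29: 4.685%.

92.223%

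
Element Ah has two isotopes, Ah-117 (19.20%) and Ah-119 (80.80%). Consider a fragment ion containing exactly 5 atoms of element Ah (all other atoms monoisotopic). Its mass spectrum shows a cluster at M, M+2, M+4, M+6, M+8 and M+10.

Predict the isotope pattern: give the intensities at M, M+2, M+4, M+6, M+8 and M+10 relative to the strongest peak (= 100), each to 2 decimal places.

Each Ah atom is independently Ah-117 (p = 0.1920) or Ah-119 (q = 0.8080); the cluster is the binomial expansion (p + q)^5.
P(M) = 0.1920^5 = 0.000261
P(M+2) = 5 × 0.1920^4 × 0.8080^1 = 0.005490
P(M+4) = 10 × 0.1920^3 × 0.8080^2 = 0.046209
P(M+6) = 10 × 0.1920^2 × 0.8080^3 = 0.194463
P(M+8) = 5 × 0.1920^1 × 0.8080^4 = 0.409182
P(M+10) = 0.8080^5 = 0.344395
The M+8 peak is largest (0.409182); scaling to 100 gives 0.06 : 1.34 : 11.29 : 47.52 : 100.00 : 84.17.

0.06 : 1.34 : 11.29 : 47.52 : 100.00 : 84.17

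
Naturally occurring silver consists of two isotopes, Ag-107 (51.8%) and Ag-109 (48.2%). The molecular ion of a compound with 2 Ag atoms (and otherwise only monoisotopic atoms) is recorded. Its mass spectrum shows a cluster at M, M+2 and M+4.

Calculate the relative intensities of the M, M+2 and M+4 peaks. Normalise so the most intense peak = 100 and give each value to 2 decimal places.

The 2 Ag atoms are independent, so intensities follow the terms of (0.518 + 0.482)^2.
P(M) = 0.518^2 = 0.268324
P(M+2) = 2 × 0.518^1 × 0.482^1 = 0.499352
P(M+4) = 0.482^2 = 0.232324
The M+2 peak is largest (0.499352); scaling to 100 gives 53.73 : 100.00 : 46.53.

53.73 : 100.00 : 46.53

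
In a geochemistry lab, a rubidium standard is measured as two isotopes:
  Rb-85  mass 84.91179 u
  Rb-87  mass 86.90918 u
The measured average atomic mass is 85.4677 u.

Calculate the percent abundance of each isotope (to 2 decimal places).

Writing the weighted mean with unknown fraction x of Rb-85:
84.91179·x + 86.90918·(1 − x) = 85.4677
(84.91179 − 86.90918)·x = 85.4677 − 86.90918
x = -1.44148 / -1.99739 = 0.72168 → 72.17% Rb-85, 27.83% Rb-87.

Rb-85: 72.17%, Rb-87: 27.83%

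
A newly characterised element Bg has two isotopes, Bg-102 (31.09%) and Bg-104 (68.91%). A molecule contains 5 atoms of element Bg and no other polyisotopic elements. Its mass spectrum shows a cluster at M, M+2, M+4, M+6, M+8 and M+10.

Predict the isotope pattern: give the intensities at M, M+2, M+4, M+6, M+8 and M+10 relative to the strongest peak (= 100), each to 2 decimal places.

The 5 Bg atoms are independent, so intensities follow the terms of (0.3109 + 0.6891)^5.
P(M) = 0.3109^5 = 0.002905
P(M+2) = 5 × 0.3109^4 × 0.6891^1 = 0.032191
P(M+4) = 10 × 0.3109^3 × 0.6891^2 = 0.142701
P(M+6) = 10 × 0.3109^2 × 0.6891^3 = 0.316292
P(M+8) = 5 × 0.3109^1 × 0.6891^4 = 0.350526
P(M+10) = 0.6891^5 = 0.155386
The M+8 peak is largest (0.350526); scaling to 100 gives 0.83 : 9.18 : 40.71 : 90.23 : 100.00 : 44.33.

0.83 : 9.18 : 40.71 : 90.23 : 100.00 : 44.33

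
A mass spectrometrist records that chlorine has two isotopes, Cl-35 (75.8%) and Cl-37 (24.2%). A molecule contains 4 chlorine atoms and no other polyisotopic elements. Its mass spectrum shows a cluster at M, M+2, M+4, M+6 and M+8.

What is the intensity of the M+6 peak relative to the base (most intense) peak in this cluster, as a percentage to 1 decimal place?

10.2%

(0.758 + 0.242)^4 gives M 0.3301, M+2 0.4216, M+4 0.2019, M+6 0.0430, M+8 0.0034; the largest is M+2.
P(M+2) = C(4,1) × 0.758^3 × 0.242^1 = 4 × 0.43551951 × 0.2420 = 0.421583 (base)
P(M+6) = C(4,3) × 0.758^1 × 0.242^3 = 4 × 0.7580 × 0.01417249 = 0.042971
Relative intensity = 0.042971 / 0.421583 × 100 = 10.2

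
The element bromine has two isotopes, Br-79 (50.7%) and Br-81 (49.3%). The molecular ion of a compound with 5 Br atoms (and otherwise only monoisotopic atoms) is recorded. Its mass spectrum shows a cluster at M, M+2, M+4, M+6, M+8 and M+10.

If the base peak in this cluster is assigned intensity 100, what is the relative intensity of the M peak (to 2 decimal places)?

10.58

(0.507 + 0.493)^5 gives M 0.0335, M+2 0.1629, M+4 0.3168, M+6 0.3080, M+8 0.1497, M+10 0.0291; the largest is M+4.
P(M+4) = C(5,2) × 0.507^3 × 0.493^2 = 10 × 0.13032384 × 0.243049 = 0.316751 (base)
P(M) = C(5,0) × 0.507^5 × 0.493^0 = 1 × 0.03349961 × 1.0000 = 0.033500
Relative intensity = 0.033500 / 0.316751 × 100 = 10.58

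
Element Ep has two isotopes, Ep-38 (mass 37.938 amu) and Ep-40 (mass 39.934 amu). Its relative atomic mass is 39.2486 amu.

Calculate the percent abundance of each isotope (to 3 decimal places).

Let x be the fractional abundance of Ep-38; then Ep-40 has abundance 1 − x.
37.938·x + 39.934·(1 − x) = 39.2486
(37.938 − 39.934)·x = 39.2486 − 39.934
x = -0.6854 / -1.996 = 0.34339 → 34.339% Ep-38, 65.661% Ep-40.

Ep-38: 34.339%, Ep-40: 65.661%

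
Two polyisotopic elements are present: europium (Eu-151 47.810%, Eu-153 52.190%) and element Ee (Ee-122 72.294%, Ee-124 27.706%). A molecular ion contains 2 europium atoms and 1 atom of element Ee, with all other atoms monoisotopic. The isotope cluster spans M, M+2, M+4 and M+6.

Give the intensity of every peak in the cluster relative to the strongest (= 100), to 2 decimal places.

38.96 : 100.00 : 79.03 : 17.79

Europium pattern (n=2): 0.22857961 : 0.49904078 : 0.27237961
Element Ee pattern (n=1): 0.72294 : 0.27706
Convolve the two distributions (both contribute in 2-u steps):
  M: 0.22857961×0.72294 = 0.165249
  M+2: 0.22857961×0.27706 + 0.49904078×0.72294 = 0.424107
  M+4: 0.49904078×0.27706 + 0.27237961×0.72294 = 0.335178
  M+6: 0.27237961×0.27706 = 0.075465
Scale to base peak (0.424107) = 100: 38.96 : 100.00 : 79.03 : 17.79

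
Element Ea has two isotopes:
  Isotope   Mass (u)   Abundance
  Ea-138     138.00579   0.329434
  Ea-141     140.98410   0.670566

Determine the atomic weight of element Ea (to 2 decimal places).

140.00 u

The abundance-weighted mean is 0.329434 × 138.00579 + 0.670566 × 140.98410
= 45.463799 + 94.539144 = 140.002943 u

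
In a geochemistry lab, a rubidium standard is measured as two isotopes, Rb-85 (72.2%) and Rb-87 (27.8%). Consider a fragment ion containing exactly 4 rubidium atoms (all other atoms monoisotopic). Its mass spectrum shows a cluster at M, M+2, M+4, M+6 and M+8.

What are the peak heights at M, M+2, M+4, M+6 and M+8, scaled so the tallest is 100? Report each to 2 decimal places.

64.93 : 100.00 : 57.76 : 14.83 : 1.43

Expanding (0.722 + 0.278)^4:
P(M) = 0.722^4 = 0.271737
P(M+2) = 4 × 0.722^3 × 0.278^1 = 0.418520
P(M+4) = 6 × 0.722^2 × 0.278^2 = 0.241721
P(M+6) = 4 × 0.722^1 × 0.278^3 = 0.062049
P(M+8) = 0.278^4 = 0.005973
The M+2 peak is largest (0.418520); scaling to 100 gives 64.93 : 100.00 : 57.76 : 14.83 : 1.43.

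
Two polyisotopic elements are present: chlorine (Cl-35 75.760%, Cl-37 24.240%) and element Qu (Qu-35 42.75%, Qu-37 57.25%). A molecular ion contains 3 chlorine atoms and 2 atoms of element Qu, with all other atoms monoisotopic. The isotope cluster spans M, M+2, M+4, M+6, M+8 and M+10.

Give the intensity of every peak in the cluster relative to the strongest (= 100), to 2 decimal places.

21.41 : 77.88 : 100.00 : 55.16 : 13.67 : 1.26

Chlorine pattern (n=3): 0.4348304 : 0.41738208 : 0.13354464 : 0.01424288
Element Qu pattern (n=2): 0.18275625 : 0.4894875 : 0.32775625
Convolve the two distributions (both contribute in 2-u steps):
  M: 0.4348304×0.18275625 = 0.079468
  M+2: 0.4348304×0.4894875 + 0.41738208×0.18275625 = 0.289123
  M+4: 0.4348304×0.32775625 + 0.41738208×0.4894875 + 0.13354464×0.18275625 = 0.371228
  M+6: 0.41738208×0.32775625 + 0.13354464×0.4894875 + 0.01424288×0.18275625 = 0.204771
  M+8: 0.13354464×0.32775625 + 0.01424288×0.4894875 = 0.050742
  M+10: 0.01424288×0.32775625 = 0.004668
Scale to base peak (0.371228) = 100: 21.41 : 77.88 : 100.00 : 55.16 : 13.67 : 1.26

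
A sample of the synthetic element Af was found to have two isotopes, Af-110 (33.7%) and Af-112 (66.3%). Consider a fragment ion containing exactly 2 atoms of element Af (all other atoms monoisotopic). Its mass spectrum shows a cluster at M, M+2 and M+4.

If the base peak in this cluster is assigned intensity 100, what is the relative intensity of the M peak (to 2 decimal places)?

Binomial terms of (0.337 + 0.663)^2: M 0.1136, M+2 0.4469, M+4 0.4396 → M+2 is the base peak.
P(M+2) = C(2,1) × 0.337^1 × 0.663^1 = 2 × 0.3370 × 0.6630 = 0.446862 (base)
P(M) = C(2,0) × 0.337^2 × 0.663^0 = 1 × 0.113569 × 1.0000 = 0.113569
Relative intensity = 0.113569 / 0.446862 × 100 = 25.41

25.41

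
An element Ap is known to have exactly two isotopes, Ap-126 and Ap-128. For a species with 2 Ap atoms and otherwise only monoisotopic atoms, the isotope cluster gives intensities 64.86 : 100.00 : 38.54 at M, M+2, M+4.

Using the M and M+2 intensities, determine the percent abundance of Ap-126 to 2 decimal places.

Write p for the Ap-126 fraction. I(M+2)/I(M) = [C(2,1)·p^1·(1−p)] / p^2 = 2·(1−p)/p = 100.00/64.86 = 1.5418
(1−p)/p = 1.5418/2 = 0.7709  ⇒  p = 1/(1 + 0.7709) = 0.5647
Ap-126: 56.47%, Ap-128: 43.53%.

56.47%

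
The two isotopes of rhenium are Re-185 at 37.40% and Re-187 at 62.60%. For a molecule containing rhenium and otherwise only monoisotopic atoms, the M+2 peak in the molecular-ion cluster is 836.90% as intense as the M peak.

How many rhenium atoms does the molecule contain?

The M+2/M ratio from n Re atoms is n · q/p = n · 0.6260/0.3740.
n = 8.3690 × 0.3740/0.6260 = 5.00 ≈ 5

5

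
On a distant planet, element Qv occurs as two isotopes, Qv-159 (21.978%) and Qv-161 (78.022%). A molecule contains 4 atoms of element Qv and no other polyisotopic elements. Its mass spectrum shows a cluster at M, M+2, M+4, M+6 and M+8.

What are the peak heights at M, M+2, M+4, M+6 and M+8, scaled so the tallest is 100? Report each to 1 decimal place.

0.6 : 7.9 : 42.3 : 100.0 : 88.8

Expanding (0.21978 + 0.78022)^4:
P(M) = 0.21978^4 = 0.002333
P(M+2) = 4 × 0.21978^3 × 0.78022^1 = 0.033132
P(M+4) = 6 × 0.21978^2 × 0.78022^2 = 0.176426
P(M+6) = 4 × 0.21978^1 × 0.78022^3 = 0.417541
P(M+8) = 0.78022^4 = 0.370568
The M+6 peak is largest (0.417541); scaling to 100 gives 0.6 : 7.9 : 42.3 : 100.0 : 88.8.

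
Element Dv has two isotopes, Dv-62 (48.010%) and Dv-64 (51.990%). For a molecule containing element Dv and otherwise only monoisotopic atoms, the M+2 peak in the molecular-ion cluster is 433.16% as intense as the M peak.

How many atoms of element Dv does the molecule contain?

4

For n independent Dv atoms, I(M+2)/I(M) = n · (abundance Dv-64) / (abundance Dv-62) = n · 0.51990/0.48010.
n = 4.3316 × 0.48010/0.51990 = 4.00 ≈ 4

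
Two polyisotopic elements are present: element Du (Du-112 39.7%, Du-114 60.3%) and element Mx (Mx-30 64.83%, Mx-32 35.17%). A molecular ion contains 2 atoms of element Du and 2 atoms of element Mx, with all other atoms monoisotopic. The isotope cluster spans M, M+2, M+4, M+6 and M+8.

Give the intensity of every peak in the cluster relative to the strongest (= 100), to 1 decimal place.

Element Du pattern (n=2): 0.157609 : 0.478782 : 0.363609
Element Mx pattern (n=2): 0.42029289 : 0.45601422 : 0.12369289
Convolve the two distributions (both contribute in 2-u steps):
  M: 0.157609×0.42029289 = 0.066242
  M+2: 0.157609×0.45601422 + 0.478782×0.42029289 = 0.273101
  M+4: 0.157609×0.12369289 + 0.478782×0.45601422 + 0.363609×0.42029289 = 0.390649
  M+6: 0.478782×0.12369289 + 0.363609×0.45601422 = 0.225033
  M+8: 0.363609×0.12369289 = 0.044976
Scale to base peak (0.390649) = 100: 17.0 : 69.9 : 100.0 : 57.6 : 11.5

17.0 : 69.9 : 100.0 : 57.6 : 11.5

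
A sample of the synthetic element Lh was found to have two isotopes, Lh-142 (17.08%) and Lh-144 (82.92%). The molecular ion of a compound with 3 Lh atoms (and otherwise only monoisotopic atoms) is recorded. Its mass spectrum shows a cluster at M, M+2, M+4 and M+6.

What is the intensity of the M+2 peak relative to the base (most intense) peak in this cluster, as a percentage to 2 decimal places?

12.73%

(0.1708 + 0.8292)^3 gives M 0.0050, M+2 0.0726, M+4 0.3523, M+6 0.5701; the largest is M+6.
P(M+6) = C(3,3) × 0.1708^0 × 0.8292^3 = 1 × 1.0000 × 0.57013523 = 0.570135 (base)
P(M+2) = C(3,1) × 0.1708^2 × 0.8292^1 = 3 × 0.02917264 × 0.8292 = 0.072570
Relative intensity = 0.072570 / 0.570135 × 100 = 12.73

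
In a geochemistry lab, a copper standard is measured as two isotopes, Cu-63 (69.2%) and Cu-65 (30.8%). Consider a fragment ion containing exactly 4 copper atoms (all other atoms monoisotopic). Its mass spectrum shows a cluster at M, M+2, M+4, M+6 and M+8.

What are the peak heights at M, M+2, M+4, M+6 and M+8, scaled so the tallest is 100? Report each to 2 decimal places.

Expanding (0.692 + 0.308)^4:
P(M) = 0.692^4 = 0.229311
P(M+2) = 4 × 0.692^3 × 0.308^1 = 0.408253
P(M+4) = 6 × 0.692^2 × 0.308^2 = 0.272562
P(M+6) = 4 × 0.692^1 × 0.308^3 = 0.080876
P(M+8) = 0.308^4 = 0.008999
The M+2 peak is largest (0.408253); scaling to 100 gives 56.17 : 100.00 : 66.76 : 19.81 : 2.20.

56.17 : 100.00 : 66.76 : 19.81 : 2.20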